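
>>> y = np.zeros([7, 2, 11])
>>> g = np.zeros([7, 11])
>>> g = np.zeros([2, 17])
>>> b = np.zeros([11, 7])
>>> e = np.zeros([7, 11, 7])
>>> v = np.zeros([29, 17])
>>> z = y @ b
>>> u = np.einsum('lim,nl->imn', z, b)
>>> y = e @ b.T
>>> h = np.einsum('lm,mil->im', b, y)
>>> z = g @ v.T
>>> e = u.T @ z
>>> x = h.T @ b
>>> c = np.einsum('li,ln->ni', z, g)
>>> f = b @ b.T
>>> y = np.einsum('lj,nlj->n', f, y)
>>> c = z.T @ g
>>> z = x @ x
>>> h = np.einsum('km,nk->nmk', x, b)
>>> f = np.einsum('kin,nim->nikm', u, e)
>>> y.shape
(7,)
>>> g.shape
(2, 17)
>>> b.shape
(11, 7)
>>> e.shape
(11, 7, 29)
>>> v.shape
(29, 17)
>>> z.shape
(7, 7)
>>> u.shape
(2, 7, 11)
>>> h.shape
(11, 7, 7)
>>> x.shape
(7, 7)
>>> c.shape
(29, 17)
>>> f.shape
(11, 7, 2, 29)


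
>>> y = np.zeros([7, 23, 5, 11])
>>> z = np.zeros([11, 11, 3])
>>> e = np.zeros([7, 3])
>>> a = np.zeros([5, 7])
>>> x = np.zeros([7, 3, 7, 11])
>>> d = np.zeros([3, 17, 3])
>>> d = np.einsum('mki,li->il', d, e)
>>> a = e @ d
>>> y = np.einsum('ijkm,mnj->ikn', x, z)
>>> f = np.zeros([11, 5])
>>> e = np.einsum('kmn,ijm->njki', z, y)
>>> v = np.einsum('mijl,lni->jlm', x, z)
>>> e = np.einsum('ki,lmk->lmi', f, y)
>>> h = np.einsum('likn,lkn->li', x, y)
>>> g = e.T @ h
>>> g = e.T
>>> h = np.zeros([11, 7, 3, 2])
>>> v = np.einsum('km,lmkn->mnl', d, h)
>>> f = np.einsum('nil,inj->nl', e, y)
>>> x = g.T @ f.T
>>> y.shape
(7, 7, 11)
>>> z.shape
(11, 11, 3)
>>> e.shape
(7, 7, 5)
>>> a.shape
(7, 7)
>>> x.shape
(7, 7, 7)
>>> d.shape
(3, 7)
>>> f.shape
(7, 5)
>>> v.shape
(7, 2, 11)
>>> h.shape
(11, 7, 3, 2)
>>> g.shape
(5, 7, 7)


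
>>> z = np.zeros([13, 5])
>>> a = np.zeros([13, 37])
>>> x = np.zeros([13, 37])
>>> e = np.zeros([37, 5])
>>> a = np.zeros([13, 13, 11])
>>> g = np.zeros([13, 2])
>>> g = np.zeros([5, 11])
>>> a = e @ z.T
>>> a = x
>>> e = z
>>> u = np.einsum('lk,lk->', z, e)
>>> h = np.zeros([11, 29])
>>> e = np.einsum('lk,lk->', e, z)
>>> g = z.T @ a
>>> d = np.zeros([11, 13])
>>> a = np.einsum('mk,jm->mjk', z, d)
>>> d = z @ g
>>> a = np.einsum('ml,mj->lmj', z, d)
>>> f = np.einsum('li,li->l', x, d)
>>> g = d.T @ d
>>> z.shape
(13, 5)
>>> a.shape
(5, 13, 37)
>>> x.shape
(13, 37)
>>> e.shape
()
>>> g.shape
(37, 37)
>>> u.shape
()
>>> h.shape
(11, 29)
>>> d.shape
(13, 37)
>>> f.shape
(13,)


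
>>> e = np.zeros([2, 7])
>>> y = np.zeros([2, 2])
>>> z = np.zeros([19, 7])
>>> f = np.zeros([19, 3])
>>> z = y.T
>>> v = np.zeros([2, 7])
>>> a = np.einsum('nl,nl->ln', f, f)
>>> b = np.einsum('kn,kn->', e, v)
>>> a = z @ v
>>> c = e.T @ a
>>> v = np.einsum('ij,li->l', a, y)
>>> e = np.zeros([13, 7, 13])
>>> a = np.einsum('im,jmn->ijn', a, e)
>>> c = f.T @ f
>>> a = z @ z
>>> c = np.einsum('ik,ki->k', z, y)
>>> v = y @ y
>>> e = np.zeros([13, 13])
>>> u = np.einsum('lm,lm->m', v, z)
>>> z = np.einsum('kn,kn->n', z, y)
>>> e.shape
(13, 13)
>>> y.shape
(2, 2)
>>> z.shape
(2,)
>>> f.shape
(19, 3)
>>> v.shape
(2, 2)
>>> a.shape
(2, 2)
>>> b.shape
()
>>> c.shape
(2,)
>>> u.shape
(2,)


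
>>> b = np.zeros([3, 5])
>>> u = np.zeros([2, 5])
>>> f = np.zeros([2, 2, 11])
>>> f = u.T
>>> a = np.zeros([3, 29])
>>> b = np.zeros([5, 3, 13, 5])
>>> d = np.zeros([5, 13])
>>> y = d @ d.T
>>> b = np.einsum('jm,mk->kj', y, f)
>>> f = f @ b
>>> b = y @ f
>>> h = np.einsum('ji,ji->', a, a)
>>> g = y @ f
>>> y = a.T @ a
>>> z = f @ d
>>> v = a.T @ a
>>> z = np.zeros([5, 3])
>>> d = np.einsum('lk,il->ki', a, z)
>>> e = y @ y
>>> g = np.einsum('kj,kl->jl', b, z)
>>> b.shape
(5, 5)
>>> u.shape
(2, 5)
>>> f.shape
(5, 5)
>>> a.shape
(3, 29)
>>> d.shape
(29, 5)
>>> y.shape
(29, 29)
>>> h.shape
()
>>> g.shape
(5, 3)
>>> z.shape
(5, 3)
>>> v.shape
(29, 29)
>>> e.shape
(29, 29)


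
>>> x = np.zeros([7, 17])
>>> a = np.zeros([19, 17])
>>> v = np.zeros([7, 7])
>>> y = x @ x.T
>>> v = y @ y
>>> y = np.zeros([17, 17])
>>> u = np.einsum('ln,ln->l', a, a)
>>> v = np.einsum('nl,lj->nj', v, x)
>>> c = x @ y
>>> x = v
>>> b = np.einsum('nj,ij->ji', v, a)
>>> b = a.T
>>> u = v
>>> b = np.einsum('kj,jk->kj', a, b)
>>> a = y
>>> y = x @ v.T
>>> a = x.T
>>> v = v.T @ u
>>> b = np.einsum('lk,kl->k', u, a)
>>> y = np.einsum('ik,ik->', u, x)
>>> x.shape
(7, 17)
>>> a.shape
(17, 7)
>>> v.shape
(17, 17)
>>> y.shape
()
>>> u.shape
(7, 17)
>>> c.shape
(7, 17)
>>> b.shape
(17,)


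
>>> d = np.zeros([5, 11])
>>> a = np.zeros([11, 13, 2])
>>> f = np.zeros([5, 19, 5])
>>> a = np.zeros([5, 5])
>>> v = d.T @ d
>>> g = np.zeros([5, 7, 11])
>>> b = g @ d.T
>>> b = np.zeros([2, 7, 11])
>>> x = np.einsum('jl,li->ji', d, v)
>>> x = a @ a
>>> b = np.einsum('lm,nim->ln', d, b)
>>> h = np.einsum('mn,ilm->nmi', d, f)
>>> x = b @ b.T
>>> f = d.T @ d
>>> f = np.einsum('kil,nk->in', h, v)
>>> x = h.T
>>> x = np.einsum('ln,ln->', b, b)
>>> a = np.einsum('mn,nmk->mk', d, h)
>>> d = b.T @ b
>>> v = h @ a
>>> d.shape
(2, 2)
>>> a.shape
(5, 5)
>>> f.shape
(5, 11)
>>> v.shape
(11, 5, 5)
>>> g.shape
(5, 7, 11)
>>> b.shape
(5, 2)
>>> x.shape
()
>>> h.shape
(11, 5, 5)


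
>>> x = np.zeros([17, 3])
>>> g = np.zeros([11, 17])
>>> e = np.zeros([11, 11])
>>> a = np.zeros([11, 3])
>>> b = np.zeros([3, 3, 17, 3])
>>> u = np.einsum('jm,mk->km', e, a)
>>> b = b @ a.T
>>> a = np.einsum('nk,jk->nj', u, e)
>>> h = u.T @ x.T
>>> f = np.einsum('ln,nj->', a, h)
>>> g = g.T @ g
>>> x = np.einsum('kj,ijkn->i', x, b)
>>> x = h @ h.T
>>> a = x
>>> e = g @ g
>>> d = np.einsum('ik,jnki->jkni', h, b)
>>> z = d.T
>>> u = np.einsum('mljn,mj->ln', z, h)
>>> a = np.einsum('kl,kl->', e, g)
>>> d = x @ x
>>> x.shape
(11, 11)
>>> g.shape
(17, 17)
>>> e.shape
(17, 17)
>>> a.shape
()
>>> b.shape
(3, 3, 17, 11)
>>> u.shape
(3, 3)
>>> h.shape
(11, 17)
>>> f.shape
()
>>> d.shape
(11, 11)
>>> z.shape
(11, 3, 17, 3)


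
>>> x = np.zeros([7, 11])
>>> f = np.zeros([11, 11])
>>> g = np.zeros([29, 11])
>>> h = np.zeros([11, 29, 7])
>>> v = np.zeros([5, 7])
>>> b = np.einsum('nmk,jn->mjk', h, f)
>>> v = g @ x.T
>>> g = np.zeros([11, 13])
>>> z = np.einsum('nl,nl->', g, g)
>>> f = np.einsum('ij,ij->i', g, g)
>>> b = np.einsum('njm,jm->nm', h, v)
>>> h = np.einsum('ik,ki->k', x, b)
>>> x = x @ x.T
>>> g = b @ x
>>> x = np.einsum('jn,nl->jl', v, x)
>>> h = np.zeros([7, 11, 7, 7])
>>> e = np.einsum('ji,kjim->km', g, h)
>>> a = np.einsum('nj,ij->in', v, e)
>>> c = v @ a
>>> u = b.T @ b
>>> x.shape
(29, 7)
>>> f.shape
(11,)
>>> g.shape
(11, 7)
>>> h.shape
(7, 11, 7, 7)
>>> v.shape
(29, 7)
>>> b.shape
(11, 7)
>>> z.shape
()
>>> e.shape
(7, 7)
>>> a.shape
(7, 29)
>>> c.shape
(29, 29)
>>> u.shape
(7, 7)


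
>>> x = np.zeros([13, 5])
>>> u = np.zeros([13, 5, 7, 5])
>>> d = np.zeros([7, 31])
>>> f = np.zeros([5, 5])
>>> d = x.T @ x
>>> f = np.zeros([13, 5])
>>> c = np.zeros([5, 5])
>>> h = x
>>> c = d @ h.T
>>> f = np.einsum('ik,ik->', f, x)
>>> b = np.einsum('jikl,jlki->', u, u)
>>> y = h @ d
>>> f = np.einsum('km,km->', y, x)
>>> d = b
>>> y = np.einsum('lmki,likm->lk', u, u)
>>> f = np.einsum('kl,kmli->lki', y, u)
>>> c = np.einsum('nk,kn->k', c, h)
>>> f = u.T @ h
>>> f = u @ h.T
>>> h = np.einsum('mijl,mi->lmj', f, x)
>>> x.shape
(13, 5)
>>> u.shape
(13, 5, 7, 5)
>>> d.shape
()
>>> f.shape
(13, 5, 7, 13)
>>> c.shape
(13,)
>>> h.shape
(13, 13, 7)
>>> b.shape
()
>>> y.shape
(13, 7)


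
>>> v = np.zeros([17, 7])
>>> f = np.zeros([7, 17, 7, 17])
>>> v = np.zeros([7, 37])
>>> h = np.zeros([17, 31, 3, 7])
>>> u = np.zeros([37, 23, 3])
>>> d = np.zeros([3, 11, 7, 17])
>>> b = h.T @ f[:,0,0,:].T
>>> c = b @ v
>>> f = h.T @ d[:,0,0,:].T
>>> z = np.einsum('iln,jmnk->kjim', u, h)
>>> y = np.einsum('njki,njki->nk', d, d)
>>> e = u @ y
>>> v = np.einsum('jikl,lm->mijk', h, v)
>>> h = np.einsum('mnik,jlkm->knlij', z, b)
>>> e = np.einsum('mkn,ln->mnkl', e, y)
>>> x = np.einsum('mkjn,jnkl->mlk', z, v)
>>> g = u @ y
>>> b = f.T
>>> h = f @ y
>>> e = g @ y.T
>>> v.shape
(37, 31, 17, 3)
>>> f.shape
(7, 3, 31, 3)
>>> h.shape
(7, 3, 31, 7)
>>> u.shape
(37, 23, 3)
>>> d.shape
(3, 11, 7, 17)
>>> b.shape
(3, 31, 3, 7)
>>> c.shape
(7, 3, 31, 37)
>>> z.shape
(7, 17, 37, 31)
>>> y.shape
(3, 7)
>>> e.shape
(37, 23, 3)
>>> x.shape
(7, 3, 17)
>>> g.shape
(37, 23, 7)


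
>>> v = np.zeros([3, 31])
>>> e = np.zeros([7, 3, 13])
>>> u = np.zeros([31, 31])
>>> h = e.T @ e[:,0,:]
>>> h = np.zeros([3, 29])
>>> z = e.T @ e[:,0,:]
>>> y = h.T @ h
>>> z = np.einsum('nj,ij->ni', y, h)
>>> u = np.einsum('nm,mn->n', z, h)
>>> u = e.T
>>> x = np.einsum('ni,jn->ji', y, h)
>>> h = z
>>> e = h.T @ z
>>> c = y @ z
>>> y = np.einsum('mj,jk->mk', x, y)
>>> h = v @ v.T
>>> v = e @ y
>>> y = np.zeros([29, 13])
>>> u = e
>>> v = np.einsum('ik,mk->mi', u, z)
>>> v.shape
(29, 3)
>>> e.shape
(3, 3)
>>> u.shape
(3, 3)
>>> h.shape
(3, 3)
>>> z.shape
(29, 3)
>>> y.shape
(29, 13)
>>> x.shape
(3, 29)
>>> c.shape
(29, 3)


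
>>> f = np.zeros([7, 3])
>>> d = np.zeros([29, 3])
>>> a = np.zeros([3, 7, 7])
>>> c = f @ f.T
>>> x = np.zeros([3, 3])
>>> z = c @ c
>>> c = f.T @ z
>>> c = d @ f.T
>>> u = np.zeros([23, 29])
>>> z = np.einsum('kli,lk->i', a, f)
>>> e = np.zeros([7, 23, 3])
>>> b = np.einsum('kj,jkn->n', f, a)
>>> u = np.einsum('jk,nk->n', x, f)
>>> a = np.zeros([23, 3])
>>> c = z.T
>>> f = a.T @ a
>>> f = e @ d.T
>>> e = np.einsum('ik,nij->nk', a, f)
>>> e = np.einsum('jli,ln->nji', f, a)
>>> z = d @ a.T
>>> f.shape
(7, 23, 29)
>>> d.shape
(29, 3)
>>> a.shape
(23, 3)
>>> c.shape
(7,)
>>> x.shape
(3, 3)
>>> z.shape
(29, 23)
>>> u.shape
(7,)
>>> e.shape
(3, 7, 29)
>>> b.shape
(7,)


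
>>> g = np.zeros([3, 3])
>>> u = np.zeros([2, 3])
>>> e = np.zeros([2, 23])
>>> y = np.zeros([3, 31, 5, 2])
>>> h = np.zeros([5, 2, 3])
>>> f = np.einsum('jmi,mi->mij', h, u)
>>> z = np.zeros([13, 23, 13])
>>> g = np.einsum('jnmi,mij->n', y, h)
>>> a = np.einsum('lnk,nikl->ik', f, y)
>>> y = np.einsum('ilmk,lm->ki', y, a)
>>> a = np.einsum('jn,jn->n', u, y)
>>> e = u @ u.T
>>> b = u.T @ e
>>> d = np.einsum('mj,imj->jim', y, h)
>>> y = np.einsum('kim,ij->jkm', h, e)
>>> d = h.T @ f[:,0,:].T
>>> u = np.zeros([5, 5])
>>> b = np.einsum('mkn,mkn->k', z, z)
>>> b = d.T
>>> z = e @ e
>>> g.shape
(31,)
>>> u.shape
(5, 5)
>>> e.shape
(2, 2)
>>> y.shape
(2, 5, 3)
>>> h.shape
(5, 2, 3)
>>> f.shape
(2, 3, 5)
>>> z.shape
(2, 2)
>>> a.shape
(3,)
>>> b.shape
(2, 2, 3)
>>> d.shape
(3, 2, 2)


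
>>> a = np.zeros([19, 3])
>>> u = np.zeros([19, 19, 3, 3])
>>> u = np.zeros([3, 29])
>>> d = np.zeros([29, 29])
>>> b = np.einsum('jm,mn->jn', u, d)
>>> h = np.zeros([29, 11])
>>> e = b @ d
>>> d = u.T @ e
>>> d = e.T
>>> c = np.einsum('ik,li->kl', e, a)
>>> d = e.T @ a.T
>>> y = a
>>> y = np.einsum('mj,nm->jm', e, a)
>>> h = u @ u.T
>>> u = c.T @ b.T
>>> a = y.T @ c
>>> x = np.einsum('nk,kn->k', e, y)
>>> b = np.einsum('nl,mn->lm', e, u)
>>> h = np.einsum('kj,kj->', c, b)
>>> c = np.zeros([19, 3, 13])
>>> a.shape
(3, 19)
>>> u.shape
(19, 3)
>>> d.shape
(29, 19)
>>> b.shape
(29, 19)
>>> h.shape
()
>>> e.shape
(3, 29)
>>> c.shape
(19, 3, 13)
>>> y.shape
(29, 3)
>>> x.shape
(29,)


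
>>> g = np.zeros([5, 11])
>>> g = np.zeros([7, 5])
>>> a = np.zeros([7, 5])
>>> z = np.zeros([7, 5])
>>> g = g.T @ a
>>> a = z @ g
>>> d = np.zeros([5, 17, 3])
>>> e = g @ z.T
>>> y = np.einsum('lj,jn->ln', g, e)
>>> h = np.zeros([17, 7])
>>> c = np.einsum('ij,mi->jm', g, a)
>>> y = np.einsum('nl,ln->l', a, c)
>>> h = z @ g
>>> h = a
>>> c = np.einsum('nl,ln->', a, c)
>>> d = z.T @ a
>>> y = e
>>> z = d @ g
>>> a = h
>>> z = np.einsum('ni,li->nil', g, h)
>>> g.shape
(5, 5)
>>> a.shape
(7, 5)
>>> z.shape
(5, 5, 7)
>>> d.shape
(5, 5)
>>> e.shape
(5, 7)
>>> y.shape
(5, 7)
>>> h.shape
(7, 5)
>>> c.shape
()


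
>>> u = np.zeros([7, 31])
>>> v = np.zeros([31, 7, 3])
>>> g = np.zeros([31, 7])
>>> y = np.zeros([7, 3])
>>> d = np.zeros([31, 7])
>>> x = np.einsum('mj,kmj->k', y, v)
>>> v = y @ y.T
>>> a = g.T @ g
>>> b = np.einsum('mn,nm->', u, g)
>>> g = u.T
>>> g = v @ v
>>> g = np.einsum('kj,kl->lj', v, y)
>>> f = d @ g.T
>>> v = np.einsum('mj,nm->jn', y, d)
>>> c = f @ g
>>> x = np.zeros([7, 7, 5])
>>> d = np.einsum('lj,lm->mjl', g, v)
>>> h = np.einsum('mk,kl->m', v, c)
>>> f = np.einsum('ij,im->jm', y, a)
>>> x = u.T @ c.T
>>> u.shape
(7, 31)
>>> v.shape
(3, 31)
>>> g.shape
(3, 7)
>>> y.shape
(7, 3)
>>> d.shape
(31, 7, 3)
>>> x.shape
(31, 31)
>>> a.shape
(7, 7)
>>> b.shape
()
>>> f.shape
(3, 7)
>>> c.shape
(31, 7)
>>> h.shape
(3,)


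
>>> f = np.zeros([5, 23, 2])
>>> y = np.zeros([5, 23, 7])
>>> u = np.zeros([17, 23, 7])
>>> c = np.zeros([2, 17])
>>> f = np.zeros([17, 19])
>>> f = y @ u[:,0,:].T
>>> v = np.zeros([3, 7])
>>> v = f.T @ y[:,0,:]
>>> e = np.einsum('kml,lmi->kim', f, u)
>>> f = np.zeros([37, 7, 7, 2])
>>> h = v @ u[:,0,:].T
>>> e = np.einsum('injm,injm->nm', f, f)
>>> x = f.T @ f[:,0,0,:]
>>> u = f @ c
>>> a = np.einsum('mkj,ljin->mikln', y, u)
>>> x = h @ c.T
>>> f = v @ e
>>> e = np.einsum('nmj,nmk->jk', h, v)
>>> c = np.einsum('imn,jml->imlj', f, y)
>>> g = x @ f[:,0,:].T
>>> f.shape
(17, 23, 2)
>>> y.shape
(5, 23, 7)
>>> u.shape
(37, 7, 7, 17)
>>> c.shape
(17, 23, 7, 5)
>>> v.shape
(17, 23, 7)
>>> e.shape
(17, 7)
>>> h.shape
(17, 23, 17)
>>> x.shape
(17, 23, 2)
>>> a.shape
(5, 7, 23, 37, 17)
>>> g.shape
(17, 23, 17)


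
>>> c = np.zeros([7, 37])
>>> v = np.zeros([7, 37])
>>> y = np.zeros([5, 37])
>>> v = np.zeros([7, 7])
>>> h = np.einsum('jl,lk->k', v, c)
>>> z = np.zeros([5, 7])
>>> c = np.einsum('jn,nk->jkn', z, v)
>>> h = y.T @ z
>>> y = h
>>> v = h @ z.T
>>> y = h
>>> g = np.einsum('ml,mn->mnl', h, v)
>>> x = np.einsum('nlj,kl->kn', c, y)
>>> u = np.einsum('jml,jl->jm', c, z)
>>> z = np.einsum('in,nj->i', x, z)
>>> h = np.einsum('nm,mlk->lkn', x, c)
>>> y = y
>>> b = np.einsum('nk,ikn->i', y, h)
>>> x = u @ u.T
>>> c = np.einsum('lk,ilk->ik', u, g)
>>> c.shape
(37, 7)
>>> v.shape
(37, 5)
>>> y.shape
(37, 7)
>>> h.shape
(7, 7, 37)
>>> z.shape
(37,)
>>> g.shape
(37, 5, 7)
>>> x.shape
(5, 5)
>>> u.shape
(5, 7)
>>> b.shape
(7,)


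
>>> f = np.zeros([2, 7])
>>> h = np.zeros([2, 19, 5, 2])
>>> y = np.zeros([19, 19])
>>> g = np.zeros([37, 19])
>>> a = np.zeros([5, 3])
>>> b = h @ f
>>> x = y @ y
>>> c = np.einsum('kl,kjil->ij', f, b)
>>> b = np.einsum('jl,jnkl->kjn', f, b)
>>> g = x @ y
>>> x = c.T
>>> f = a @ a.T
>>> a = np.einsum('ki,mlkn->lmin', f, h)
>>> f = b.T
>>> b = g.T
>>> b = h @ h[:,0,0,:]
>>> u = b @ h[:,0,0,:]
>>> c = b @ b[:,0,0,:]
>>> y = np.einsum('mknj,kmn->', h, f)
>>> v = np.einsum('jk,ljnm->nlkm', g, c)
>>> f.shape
(19, 2, 5)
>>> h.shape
(2, 19, 5, 2)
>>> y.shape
()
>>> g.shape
(19, 19)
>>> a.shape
(19, 2, 5, 2)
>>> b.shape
(2, 19, 5, 2)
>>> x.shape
(19, 5)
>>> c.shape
(2, 19, 5, 2)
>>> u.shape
(2, 19, 5, 2)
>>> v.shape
(5, 2, 19, 2)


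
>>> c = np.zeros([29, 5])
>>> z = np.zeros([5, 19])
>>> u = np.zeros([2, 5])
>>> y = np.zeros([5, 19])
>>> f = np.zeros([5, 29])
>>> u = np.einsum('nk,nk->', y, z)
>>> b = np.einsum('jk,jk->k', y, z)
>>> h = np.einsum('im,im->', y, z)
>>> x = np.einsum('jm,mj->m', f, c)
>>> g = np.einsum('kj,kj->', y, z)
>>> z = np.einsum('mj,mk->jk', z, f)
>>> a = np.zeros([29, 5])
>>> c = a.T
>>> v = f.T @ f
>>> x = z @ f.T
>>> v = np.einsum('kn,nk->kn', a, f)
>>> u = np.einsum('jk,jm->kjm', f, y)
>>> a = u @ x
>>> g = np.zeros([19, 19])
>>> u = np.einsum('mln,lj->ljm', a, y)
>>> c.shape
(5, 29)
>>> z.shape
(19, 29)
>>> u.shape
(5, 19, 29)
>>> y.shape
(5, 19)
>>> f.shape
(5, 29)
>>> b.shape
(19,)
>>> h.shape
()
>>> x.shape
(19, 5)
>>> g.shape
(19, 19)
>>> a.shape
(29, 5, 5)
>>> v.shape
(29, 5)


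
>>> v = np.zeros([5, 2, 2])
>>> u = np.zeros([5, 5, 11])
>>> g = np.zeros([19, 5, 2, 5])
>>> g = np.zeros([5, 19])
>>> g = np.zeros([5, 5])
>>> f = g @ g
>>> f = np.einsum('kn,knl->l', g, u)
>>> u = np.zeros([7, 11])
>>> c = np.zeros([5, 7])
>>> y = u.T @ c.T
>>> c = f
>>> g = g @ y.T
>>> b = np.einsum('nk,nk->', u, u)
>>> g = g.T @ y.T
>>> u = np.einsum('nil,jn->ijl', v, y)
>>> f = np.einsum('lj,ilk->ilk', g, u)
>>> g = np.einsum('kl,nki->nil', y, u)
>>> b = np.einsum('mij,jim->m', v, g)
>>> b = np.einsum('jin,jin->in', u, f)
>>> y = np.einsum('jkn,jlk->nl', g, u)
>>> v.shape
(5, 2, 2)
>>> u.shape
(2, 11, 2)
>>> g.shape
(2, 2, 5)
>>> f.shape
(2, 11, 2)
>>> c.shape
(11,)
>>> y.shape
(5, 11)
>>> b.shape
(11, 2)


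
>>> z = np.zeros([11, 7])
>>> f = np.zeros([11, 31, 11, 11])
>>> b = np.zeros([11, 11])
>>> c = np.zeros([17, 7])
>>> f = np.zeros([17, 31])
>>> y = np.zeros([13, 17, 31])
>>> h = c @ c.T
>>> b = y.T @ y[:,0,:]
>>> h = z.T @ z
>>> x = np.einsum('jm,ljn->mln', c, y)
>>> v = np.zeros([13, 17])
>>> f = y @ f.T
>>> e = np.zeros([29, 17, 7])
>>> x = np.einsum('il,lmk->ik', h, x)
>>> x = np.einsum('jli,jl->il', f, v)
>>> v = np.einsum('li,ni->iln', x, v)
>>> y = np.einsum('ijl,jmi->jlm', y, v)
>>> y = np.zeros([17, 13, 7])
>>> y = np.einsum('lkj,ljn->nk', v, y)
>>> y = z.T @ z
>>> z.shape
(11, 7)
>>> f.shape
(13, 17, 17)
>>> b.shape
(31, 17, 31)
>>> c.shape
(17, 7)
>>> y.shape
(7, 7)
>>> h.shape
(7, 7)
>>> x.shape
(17, 17)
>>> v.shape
(17, 17, 13)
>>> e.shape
(29, 17, 7)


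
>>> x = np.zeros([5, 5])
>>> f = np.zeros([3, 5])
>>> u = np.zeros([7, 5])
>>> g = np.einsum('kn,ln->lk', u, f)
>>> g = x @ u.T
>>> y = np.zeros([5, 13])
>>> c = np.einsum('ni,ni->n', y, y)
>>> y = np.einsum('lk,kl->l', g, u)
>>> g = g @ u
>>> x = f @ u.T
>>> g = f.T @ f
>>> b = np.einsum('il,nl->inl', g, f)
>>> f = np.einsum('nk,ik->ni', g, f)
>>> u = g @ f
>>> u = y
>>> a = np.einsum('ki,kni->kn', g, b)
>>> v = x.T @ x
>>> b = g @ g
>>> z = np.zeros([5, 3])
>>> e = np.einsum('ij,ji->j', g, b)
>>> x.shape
(3, 7)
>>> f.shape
(5, 3)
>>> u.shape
(5,)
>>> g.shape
(5, 5)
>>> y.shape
(5,)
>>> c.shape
(5,)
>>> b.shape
(5, 5)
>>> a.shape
(5, 3)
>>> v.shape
(7, 7)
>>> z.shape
(5, 3)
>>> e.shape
(5,)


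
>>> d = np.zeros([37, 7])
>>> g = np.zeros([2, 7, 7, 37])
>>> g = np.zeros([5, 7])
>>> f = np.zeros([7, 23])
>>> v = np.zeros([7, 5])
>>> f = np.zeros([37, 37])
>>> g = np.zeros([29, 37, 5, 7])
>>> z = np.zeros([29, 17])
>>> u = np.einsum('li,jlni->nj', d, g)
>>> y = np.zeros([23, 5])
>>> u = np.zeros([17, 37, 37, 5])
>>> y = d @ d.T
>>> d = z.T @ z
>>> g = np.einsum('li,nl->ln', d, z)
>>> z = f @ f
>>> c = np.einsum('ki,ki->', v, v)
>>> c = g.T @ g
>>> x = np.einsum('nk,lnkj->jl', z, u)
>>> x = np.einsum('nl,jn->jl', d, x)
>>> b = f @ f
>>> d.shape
(17, 17)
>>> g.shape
(17, 29)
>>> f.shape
(37, 37)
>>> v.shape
(7, 5)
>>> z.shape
(37, 37)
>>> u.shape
(17, 37, 37, 5)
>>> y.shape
(37, 37)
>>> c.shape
(29, 29)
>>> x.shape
(5, 17)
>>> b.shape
(37, 37)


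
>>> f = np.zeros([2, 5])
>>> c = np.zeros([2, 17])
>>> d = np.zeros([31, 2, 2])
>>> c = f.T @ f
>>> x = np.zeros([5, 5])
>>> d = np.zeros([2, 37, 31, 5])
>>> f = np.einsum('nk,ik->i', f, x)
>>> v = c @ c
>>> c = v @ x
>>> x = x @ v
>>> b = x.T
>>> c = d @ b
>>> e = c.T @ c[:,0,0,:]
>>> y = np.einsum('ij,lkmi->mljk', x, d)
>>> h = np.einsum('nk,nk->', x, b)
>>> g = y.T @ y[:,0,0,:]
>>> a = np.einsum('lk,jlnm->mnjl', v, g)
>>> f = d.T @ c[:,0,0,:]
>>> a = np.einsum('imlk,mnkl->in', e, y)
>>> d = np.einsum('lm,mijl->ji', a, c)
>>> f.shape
(5, 31, 37, 5)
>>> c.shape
(2, 37, 31, 5)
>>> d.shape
(31, 37)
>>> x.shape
(5, 5)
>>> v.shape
(5, 5)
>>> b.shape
(5, 5)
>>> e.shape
(5, 31, 37, 5)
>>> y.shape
(31, 2, 5, 37)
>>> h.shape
()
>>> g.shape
(37, 5, 2, 37)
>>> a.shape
(5, 2)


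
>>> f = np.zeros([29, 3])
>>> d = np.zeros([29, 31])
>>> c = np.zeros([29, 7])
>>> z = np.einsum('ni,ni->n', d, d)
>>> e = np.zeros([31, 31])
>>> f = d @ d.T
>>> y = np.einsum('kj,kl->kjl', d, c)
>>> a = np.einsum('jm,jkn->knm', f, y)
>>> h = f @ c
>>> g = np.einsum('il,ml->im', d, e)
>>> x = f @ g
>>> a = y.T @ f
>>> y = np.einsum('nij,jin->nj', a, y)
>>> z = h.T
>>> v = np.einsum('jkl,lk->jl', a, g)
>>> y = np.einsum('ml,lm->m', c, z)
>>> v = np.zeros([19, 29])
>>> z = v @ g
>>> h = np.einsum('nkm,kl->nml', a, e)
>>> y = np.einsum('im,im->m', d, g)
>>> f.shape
(29, 29)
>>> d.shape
(29, 31)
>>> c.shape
(29, 7)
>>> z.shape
(19, 31)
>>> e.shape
(31, 31)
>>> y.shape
(31,)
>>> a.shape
(7, 31, 29)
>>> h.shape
(7, 29, 31)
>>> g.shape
(29, 31)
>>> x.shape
(29, 31)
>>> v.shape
(19, 29)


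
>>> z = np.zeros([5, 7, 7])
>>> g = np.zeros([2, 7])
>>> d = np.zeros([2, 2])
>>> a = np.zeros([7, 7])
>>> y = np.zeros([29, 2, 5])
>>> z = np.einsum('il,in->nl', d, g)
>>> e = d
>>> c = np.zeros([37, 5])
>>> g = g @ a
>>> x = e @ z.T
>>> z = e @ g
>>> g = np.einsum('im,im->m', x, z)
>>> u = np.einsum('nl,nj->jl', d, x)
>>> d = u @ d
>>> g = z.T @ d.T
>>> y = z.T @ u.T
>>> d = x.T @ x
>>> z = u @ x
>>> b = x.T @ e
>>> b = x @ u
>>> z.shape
(7, 7)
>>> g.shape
(7, 7)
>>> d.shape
(7, 7)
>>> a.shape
(7, 7)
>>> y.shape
(7, 7)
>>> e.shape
(2, 2)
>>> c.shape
(37, 5)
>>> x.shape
(2, 7)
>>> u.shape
(7, 2)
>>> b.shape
(2, 2)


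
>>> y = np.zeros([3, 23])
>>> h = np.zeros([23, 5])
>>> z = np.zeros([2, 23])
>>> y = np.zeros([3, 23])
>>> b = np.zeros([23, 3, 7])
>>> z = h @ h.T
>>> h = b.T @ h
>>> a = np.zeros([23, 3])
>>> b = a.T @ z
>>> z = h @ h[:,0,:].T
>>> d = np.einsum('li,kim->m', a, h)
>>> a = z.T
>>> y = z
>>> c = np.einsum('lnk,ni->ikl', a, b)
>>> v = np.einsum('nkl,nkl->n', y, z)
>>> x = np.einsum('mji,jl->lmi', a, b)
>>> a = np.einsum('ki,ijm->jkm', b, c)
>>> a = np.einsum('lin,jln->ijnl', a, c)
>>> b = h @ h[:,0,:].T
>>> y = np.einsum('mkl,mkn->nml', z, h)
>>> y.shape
(5, 7, 7)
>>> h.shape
(7, 3, 5)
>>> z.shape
(7, 3, 7)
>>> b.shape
(7, 3, 7)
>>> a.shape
(3, 23, 7, 7)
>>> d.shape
(5,)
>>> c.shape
(23, 7, 7)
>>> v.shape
(7,)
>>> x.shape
(23, 7, 7)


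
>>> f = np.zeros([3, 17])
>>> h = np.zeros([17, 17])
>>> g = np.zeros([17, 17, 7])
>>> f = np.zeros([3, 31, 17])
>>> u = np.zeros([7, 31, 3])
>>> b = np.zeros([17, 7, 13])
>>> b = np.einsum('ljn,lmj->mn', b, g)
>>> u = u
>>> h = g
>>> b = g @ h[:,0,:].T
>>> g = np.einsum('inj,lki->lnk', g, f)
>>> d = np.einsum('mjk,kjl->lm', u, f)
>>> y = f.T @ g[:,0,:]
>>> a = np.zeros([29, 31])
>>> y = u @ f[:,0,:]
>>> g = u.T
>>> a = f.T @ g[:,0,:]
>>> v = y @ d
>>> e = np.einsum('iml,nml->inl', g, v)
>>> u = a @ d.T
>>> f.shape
(3, 31, 17)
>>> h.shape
(17, 17, 7)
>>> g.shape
(3, 31, 7)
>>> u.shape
(17, 31, 17)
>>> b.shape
(17, 17, 17)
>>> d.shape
(17, 7)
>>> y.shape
(7, 31, 17)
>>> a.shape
(17, 31, 7)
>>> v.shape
(7, 31, 7)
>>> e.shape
(3, 7, 7)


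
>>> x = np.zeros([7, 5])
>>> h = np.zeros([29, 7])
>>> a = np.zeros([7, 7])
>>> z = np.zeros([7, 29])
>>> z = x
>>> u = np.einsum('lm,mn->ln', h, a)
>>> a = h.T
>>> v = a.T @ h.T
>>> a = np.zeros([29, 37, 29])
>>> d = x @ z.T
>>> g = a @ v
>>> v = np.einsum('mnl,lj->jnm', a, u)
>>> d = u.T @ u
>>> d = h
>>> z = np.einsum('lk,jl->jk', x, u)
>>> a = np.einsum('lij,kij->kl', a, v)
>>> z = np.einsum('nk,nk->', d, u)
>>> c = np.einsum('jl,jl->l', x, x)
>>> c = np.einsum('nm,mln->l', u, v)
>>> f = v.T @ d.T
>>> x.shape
(7, 5)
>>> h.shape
(29, 7)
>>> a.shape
(7, 29)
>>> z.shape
()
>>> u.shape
(29, 7)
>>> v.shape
(7, 37, 29)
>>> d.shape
(29, 7)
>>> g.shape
(29, 37, 29)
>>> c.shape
(37,)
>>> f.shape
(29, 37, 29)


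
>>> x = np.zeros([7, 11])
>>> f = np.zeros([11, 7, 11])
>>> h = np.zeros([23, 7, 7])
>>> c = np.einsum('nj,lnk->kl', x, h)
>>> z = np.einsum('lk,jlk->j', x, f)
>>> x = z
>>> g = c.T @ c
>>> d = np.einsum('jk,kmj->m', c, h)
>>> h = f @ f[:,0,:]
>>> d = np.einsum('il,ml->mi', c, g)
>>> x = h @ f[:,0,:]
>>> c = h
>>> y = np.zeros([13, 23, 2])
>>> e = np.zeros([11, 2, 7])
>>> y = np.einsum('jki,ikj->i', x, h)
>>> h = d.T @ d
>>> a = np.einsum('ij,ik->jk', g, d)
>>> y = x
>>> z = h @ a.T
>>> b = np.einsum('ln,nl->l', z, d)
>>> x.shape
(11, 7, 11)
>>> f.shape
(11, 7, 11)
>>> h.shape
(7, 7)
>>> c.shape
(11, 7, 11)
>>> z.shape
(7, 23)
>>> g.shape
(23, 23)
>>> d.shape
(23, 7)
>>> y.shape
(11, 7, 11)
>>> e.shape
(11, 2, 7)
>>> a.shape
(23, 7)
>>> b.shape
(7,)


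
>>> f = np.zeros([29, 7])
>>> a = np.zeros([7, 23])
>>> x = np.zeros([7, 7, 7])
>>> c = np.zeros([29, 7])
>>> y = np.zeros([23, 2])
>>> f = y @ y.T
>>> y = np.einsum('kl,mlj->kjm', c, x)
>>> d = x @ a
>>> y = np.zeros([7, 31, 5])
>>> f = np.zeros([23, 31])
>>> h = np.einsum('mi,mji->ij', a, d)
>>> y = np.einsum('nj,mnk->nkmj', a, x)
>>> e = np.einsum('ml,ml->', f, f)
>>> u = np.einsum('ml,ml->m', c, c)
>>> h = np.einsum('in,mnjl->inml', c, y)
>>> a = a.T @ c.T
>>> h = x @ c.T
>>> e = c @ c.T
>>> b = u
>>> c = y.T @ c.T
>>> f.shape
(23, 31)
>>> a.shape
(23, 29)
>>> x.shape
(7, 7, 7)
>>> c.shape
(23, 7, 7, 29)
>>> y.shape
(7, 7, 7, 23)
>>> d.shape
(7, 7, 23)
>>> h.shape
(7, 7, 29)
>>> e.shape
(29, 29)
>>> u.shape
(29,)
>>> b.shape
(29,)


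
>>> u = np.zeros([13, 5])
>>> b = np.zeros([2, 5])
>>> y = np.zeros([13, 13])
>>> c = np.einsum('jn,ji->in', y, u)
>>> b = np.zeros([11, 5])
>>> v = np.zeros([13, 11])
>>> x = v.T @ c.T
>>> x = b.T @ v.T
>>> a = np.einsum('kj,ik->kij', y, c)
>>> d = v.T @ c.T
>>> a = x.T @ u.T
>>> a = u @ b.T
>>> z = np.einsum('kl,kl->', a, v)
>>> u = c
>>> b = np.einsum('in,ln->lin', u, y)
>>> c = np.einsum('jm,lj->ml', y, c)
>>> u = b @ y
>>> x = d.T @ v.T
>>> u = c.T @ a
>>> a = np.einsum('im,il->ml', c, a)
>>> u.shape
(5, 11)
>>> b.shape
(13, 5, 13)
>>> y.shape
(13, 13)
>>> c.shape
(13, 5)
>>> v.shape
(13, 11)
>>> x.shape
(5, 13)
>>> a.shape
(5, 11)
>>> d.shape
(11, 5)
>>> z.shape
()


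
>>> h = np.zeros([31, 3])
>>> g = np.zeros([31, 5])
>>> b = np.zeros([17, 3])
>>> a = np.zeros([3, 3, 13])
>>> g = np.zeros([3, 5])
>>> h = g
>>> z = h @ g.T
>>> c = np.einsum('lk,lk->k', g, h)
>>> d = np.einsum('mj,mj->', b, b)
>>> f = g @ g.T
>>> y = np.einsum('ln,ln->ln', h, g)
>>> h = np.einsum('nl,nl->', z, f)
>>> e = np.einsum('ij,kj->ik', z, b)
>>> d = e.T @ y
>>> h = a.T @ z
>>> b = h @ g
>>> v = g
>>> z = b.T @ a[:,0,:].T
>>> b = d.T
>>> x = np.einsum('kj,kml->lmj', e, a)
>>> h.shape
(13, 3, 3)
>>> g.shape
(3, 5)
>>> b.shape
(5, 17)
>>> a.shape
(3, 3, 13)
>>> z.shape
(5, 3, 3)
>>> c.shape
(5,)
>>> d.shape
(17, 5)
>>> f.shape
(3, 3)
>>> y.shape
(3, 5)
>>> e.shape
(3, 17)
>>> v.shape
(3, 5)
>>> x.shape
(13, 3, 17)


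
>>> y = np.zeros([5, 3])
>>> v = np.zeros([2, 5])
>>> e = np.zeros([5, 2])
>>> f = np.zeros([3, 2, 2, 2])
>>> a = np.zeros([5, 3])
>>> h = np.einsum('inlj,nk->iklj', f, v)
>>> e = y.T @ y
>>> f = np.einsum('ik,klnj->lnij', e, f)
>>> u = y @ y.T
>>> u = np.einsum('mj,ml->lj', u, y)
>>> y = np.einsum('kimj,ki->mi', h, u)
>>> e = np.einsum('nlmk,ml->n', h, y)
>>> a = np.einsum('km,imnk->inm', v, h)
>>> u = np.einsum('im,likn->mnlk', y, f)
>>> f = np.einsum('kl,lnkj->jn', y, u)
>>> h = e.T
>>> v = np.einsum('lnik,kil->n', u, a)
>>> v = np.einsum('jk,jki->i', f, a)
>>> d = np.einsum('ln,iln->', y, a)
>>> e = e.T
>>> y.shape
(2, 5)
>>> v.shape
(5,)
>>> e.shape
(3,)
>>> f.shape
(3, 2)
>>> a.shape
(3, 2, 5)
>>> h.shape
(3,)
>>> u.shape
(5, 2, 2, 3)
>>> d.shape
()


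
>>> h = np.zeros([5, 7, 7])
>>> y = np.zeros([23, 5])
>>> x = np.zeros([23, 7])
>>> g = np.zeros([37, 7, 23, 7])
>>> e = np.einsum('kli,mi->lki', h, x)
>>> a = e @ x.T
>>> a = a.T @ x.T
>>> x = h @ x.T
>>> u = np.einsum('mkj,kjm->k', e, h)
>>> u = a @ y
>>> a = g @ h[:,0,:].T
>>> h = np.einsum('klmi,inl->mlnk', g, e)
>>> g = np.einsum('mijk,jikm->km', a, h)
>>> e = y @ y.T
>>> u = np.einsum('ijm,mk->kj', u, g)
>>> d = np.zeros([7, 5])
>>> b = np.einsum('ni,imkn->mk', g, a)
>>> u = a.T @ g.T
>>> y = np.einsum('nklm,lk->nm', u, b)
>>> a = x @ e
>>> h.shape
(23, 7, 5, 37)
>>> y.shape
(5, 5)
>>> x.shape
(5, 7, 23)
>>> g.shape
(5, 37)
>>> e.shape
(23, 23)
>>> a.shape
(5, 7, 23)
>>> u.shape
(5, 23, 7, 5)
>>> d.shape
(7, 5)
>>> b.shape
(7, 23)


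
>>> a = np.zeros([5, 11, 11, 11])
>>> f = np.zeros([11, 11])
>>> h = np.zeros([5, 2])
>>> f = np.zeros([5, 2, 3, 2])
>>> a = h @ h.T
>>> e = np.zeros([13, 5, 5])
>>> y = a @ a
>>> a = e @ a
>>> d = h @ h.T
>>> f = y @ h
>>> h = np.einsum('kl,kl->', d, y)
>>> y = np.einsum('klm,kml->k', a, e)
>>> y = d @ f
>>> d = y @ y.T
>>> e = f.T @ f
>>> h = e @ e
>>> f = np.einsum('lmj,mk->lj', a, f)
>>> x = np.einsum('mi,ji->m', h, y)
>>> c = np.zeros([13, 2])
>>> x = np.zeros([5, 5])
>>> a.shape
(13, 5, 5)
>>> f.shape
(13, 5)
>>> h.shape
(2, 2)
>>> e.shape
(2, 2)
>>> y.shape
(5, 2)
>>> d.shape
(5, 5)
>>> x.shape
(5, 5)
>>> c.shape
(13, 2)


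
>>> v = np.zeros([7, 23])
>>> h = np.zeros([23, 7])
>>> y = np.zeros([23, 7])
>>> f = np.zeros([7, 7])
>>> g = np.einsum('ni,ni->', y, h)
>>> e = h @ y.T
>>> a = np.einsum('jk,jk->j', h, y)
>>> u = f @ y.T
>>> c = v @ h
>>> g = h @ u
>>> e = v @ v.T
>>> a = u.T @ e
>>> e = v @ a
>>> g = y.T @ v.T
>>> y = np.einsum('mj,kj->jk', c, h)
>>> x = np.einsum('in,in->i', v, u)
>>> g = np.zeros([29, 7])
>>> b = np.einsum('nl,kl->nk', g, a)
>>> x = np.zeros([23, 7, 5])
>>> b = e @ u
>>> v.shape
(7, 23)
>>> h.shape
(23, 7)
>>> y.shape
(7, 23)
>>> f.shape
(7, 7)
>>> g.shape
(29, 7)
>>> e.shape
(7, 7)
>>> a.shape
(23, 7)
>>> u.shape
(7, 23)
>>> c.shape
(7, 7)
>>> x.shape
(23, 7, 5)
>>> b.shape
(7, 23)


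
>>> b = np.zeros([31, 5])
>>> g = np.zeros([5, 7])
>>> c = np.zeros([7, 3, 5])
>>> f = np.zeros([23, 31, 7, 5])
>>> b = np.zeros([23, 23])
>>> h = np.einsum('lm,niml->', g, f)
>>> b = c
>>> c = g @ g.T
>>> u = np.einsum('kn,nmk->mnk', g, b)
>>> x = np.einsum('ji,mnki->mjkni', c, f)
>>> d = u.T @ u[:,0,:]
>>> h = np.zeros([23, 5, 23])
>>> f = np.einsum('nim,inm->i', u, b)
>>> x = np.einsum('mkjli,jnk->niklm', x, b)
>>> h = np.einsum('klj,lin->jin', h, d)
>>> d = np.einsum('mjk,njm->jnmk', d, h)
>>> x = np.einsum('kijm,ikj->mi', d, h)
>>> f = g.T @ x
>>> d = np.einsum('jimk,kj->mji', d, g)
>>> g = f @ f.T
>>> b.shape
(7, 3, 5)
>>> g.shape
(7, 7)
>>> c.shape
(5, 5)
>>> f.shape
(7, 23)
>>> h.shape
(23, 7, 5)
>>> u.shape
(3, 7, 5)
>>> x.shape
(5, 23)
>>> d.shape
(5, 7, 23)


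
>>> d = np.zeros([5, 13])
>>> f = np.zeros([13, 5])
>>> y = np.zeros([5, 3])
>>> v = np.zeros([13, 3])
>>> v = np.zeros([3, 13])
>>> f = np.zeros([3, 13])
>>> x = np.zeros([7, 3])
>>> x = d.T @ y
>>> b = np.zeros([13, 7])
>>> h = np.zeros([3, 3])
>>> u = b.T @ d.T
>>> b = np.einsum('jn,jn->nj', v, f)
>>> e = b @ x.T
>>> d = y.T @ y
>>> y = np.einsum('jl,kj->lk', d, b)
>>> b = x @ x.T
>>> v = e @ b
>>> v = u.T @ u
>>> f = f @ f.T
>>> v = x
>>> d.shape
(3, 3)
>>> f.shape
(3, 3)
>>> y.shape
(3, 13)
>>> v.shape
(13, 3)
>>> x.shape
(13, 3)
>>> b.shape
(13, 13)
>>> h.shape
(3, 3)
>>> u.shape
(7, 5)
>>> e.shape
(13, 13)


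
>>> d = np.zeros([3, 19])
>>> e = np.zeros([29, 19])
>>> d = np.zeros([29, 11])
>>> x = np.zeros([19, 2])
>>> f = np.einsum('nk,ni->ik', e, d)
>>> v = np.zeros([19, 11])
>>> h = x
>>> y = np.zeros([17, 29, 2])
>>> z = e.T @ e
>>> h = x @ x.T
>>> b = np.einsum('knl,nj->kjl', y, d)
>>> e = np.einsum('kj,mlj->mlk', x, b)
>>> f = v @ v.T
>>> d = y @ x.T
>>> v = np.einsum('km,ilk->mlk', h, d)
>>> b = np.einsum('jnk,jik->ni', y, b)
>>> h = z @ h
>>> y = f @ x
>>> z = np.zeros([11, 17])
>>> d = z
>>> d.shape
(11, 17)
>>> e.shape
(17, 11, 19)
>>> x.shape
(19, 2)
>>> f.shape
(19, 19)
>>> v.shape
(19, 29, 19)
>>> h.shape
(19, 19)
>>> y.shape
(19, 2)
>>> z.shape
(11, 17)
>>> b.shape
(29, 11)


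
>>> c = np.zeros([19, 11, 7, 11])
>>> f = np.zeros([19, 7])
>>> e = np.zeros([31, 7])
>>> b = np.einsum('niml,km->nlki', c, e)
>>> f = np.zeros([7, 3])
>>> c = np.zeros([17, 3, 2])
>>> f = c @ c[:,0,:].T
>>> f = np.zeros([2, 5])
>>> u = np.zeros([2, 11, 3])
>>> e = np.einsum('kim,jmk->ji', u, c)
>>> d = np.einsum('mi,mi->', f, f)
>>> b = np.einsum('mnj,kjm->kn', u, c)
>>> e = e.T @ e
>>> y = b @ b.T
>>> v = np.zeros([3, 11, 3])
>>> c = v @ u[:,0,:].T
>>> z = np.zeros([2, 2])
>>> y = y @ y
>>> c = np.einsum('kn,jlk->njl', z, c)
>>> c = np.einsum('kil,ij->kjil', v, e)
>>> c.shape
(3, 11, 11, 3)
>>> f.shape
(2, 5)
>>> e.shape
(11, 11)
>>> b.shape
(17, 11)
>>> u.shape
(2, 11, 3)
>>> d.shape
()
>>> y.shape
(17, 17)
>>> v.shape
(3, 11, 3)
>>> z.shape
(2, 2)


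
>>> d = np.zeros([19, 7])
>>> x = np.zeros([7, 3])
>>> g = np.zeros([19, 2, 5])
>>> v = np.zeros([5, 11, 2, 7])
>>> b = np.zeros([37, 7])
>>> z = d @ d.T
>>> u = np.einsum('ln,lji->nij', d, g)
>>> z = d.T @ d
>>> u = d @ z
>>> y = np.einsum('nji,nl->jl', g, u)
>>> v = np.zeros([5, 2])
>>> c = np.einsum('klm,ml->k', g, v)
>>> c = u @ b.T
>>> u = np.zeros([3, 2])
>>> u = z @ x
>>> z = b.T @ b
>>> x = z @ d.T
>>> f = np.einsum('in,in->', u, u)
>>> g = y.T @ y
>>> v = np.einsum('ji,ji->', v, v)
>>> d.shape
(19, 7)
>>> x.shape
(7, 19)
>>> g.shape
(7, 7)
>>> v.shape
()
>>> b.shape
(37, 7)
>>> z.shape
(7, 7)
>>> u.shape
(7, 3)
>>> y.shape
(2, 7)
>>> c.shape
(19, 37)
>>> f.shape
()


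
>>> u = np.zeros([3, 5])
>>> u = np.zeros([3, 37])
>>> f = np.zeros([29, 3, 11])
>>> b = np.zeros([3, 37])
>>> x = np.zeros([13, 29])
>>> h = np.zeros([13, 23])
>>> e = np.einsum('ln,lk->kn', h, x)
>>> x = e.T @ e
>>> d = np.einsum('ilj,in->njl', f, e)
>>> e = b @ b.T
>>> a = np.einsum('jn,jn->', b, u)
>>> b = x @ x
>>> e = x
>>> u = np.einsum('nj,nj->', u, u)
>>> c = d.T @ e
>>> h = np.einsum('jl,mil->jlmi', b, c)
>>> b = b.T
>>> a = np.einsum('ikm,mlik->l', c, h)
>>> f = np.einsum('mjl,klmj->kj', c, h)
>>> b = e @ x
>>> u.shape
()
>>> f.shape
(23, 11)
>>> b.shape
(23, 23)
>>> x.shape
(23, 23)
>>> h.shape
(23, 23, 3, 11)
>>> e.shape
(23, 23)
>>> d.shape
(23, 11, 3)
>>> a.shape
(23,)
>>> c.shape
(3, 11, 23)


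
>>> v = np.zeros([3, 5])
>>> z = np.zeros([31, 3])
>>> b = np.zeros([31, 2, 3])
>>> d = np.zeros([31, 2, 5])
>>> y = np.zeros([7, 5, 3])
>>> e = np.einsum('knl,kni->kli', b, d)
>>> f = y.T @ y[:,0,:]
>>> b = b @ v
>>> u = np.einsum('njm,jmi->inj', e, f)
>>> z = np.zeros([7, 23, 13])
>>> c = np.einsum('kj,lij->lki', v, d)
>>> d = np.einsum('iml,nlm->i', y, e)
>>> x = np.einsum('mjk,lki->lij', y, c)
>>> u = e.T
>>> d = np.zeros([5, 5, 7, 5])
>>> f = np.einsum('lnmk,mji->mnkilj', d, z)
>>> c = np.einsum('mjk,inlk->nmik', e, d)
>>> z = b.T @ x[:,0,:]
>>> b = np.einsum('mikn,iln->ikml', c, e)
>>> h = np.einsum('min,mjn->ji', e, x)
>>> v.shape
(3, 5)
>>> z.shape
(5, 2, 5)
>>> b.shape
(31, 5, 5, 3)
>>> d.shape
(5, 5, 7, 5)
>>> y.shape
(7, 5, 3)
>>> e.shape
(31, 3, 5)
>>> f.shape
(7, 5, 5, 13, 5, 23)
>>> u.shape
(5, 3, 31)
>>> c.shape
(5, 31, 5, 5)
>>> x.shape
(31, 2, 5)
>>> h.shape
(2, 3)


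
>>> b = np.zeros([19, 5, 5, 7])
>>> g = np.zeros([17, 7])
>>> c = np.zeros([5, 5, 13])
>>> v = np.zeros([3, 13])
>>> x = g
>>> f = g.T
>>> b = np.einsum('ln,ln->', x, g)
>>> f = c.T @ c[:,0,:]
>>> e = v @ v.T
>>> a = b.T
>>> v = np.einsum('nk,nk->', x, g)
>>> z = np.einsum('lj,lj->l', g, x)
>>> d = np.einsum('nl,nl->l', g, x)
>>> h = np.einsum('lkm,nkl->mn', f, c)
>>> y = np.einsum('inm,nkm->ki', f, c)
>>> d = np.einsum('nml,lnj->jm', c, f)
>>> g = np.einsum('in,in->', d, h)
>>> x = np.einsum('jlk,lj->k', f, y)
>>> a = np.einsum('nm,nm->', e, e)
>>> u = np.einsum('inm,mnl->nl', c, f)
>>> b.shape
()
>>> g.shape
()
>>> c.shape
(5, 5, 13)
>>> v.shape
()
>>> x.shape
(13,)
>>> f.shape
(13, 5, 13)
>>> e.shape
(3, 3)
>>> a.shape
()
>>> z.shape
(17,)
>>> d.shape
(13, 5)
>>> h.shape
(13, 5)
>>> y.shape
(5, 13)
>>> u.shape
(5, 13)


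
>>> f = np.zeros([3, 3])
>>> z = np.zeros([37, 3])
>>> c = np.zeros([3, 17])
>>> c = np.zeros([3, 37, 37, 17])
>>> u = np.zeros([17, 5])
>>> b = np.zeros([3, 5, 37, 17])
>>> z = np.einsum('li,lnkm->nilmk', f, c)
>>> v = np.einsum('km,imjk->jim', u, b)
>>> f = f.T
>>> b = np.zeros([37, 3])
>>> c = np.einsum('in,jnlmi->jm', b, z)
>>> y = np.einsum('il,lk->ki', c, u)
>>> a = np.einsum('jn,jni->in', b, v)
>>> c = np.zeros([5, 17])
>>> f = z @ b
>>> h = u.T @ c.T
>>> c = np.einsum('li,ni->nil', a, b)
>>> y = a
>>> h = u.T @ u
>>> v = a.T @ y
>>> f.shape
(37, 3, 3, 17, 3)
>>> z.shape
(37, 3, 3, 17, 37)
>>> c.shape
(37, 3, 5)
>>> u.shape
(17, 5)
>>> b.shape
(37, 3)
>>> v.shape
(3, 3)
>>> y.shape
(5, 3)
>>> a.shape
(5, 3)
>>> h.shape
(5, 5)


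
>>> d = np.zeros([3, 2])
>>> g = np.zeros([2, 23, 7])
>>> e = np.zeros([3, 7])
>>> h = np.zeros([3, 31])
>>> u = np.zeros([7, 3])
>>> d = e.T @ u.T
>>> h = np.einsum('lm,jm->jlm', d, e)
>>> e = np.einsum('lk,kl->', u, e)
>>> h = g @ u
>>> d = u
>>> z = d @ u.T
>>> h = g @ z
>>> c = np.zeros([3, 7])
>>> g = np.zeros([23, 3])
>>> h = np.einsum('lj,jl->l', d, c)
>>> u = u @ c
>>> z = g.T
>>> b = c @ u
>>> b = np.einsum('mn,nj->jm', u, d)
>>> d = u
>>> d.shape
(7, 7)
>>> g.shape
(23, 3)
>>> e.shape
()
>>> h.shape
(7,)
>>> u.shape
(7, 7)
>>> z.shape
(3, 23)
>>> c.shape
(3, 7)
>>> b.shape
(3, 7)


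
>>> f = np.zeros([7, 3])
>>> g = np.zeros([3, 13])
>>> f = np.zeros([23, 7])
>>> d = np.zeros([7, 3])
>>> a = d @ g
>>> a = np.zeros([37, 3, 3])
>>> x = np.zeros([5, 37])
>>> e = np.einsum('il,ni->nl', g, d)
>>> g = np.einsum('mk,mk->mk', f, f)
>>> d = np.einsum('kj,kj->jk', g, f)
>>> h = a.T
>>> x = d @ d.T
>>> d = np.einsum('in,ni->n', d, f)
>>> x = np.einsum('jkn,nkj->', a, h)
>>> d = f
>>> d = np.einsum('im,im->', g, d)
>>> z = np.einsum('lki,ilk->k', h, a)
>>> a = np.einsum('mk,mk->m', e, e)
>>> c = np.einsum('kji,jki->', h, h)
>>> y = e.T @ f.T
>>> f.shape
(23, 7)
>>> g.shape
(23, 7)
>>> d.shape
()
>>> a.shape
(7,)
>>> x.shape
()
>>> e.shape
(7, 13)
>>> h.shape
(3, 3, 37)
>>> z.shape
(3,)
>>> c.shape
()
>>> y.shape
(13, 23)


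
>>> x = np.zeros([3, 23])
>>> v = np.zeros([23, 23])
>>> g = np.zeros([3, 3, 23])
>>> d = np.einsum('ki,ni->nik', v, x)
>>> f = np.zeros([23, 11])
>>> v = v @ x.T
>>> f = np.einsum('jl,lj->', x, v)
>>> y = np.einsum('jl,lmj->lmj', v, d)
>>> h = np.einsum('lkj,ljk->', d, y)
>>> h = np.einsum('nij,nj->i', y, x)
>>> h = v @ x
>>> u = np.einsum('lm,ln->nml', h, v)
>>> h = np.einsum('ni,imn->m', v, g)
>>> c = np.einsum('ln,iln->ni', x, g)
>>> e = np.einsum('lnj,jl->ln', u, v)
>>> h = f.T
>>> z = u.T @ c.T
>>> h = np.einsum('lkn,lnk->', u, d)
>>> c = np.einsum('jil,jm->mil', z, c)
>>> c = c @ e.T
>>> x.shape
(3, 23)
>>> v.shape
(23, 3)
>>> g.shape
(3, 3, 23)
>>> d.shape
(3, 23, 23)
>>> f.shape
()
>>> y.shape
(3, 23, 23)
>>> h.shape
()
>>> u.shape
(3, 23, 23)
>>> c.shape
(3, 23, 3)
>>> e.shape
(3, 23)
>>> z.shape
(23, 23, 23)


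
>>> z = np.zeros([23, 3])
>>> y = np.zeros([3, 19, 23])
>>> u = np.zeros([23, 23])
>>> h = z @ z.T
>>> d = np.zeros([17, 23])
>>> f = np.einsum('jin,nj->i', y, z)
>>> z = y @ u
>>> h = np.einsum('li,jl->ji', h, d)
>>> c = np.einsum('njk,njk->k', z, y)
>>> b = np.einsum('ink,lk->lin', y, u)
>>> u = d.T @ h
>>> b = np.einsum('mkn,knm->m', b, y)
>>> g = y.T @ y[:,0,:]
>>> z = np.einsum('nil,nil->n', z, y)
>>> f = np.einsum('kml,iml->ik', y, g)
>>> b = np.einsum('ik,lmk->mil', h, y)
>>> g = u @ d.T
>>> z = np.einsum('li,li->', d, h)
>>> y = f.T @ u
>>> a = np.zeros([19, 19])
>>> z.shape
()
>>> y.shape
(3, 23)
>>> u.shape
(23, 23)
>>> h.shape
(17, 23)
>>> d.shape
(17, 23)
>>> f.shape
(23, 3)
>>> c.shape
(23,)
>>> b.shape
(19, 17, 3)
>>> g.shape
(23, 17)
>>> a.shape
(19, 19)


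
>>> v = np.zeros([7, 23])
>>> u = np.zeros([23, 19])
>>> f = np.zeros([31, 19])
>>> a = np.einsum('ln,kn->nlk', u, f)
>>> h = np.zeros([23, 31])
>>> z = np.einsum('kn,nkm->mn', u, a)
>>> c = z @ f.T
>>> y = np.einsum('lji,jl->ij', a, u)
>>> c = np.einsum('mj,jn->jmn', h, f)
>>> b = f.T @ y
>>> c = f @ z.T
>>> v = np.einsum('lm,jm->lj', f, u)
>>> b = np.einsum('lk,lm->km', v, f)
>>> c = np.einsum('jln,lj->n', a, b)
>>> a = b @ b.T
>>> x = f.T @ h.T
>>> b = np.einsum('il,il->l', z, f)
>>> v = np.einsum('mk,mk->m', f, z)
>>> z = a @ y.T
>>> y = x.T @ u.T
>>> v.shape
(31,)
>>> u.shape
(23, 19)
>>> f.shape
(31, 19)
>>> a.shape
(23, 23)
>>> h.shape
(23, 31)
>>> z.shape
(23, 31)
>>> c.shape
(31,)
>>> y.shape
(23, 23)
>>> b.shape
(19,)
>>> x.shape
(19, 23)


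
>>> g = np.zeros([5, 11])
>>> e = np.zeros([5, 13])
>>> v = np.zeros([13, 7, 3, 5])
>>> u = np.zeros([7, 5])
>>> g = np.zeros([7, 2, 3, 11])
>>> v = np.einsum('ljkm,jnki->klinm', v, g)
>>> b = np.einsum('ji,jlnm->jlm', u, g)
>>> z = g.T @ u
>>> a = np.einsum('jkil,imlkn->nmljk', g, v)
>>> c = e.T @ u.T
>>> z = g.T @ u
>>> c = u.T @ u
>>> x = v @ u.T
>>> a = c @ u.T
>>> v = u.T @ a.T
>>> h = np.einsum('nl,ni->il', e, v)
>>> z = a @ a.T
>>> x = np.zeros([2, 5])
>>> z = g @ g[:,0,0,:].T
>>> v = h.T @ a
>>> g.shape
(7, 2, 3, 11)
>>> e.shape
(5, 13)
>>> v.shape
(13, 7)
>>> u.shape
(7, 5)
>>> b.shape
(7, 2, 11)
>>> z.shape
(7, 2, 3, 7)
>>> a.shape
(5, 7)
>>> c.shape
(5, 5)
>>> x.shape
(2, 5)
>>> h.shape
(5, 13)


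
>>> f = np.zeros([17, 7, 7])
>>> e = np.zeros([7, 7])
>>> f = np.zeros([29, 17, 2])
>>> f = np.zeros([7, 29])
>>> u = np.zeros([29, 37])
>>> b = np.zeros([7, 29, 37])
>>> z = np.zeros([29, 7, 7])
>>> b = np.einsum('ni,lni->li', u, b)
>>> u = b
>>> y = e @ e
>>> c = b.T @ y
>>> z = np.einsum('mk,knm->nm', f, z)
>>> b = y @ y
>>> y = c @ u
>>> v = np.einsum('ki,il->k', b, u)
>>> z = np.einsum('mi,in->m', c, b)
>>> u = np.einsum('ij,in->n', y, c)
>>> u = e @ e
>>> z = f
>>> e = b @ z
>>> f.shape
(7, 29)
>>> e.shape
(7, 29)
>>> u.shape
(7, 7)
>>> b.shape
(7, 7)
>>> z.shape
(7, 29)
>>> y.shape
(37, 37)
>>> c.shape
(37, 7)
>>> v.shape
(7,)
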